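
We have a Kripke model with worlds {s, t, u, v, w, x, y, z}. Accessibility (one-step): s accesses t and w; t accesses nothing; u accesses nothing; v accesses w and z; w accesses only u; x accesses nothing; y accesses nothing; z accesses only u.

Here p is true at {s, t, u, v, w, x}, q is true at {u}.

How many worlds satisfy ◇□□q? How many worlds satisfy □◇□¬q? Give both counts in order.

For ◇□□q:
s: successors {t, w}; □□q there: t:T, w:T. ✓
t: no successors, so ◇□□q fails. ✗
u: no successors, so ◇□□q fails. ✗
v: successors {w, z}; □□q there: w:T, z:T. ✓
w: successors {u}; □□q there: u:T. ✓
x: no successors, so ◇□□q fails. ✗
y: no successors, so ◇□□q fails. ✗
z: successors {u}; □□q there: u:T. ✓
— 4 worlds.
For □◇□¬q:
s: successors {t, w}; ◇□¬q there: t:F, w:T. ✗
t: no successors, so □◇□¬q holds vacuously. ✓
u: no successors, so □◇□¬q holds vacuously. ✓
v: successors {w, z}; ◇□¬q there: w:T, z:T. ✓
w: successors {u}; ◇□¬q there: u:F. ✗
x: no successors, so □◇□¬q holds vacuously. ✓
y: no successors, so □◇□¬q holds vacuously. ✓
z: successors {u}; ◇□¬q there: u:F. ✗
— 5 worlds.

4 and 5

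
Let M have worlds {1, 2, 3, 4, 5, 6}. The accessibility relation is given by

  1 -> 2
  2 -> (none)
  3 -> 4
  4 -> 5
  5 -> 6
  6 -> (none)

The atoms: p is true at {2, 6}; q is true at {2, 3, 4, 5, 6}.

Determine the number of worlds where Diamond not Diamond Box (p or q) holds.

2

1: successors {2}; not Diamond Box (p or q) there: 2:T. ✓
2: no successors, so Diamond not Diamond Box (p or q) fails. ✗
3: successors {4}; not Diamond Box (p or q) there: 4:F. ✗
4: successors {5}; not Diamond Box (p or q) there: 5:F. ✗
5: successors {6}; not Diamond Box (p or q) there: 6:T. ✓
6: no successors, so Diamond not Diamond Box (p or q) fails. ✗
Satisfying worlds: {1, 5}.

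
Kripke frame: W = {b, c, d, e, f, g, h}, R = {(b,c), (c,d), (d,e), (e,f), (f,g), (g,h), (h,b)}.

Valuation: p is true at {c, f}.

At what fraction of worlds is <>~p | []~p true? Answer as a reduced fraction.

5/7

b: <>~p is F, []~p is F. ✗
c: <>~p is T, []~p is T. ✓
d: <>~p is T, []~p is T. ✓
e: <>~p is F, []~p is F. ✗
f: <>~p is T, []~p is T. ✓
g: <>~p is T, []~p is T. ✓
h: <>~p is T, []~p is T. ✓
That's 5 of 7 worlds, so 5/7.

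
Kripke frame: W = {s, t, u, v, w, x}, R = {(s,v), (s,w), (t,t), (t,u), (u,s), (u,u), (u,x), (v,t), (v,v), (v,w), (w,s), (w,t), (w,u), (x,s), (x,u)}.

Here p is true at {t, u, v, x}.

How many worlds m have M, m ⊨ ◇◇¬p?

6

s: successors {v, w}; ◇¬p there: v:T, w:T. ✓
t: successors {t, u}; ◇¬p there: t:F, u:T. ✓
u: successors {s, u, x}; ◇¬p there: s:T, u:T, x:T. ✓
v: successors {t, v, w}; ◇¬p there: t:F, v:T, w:T. ✓
w: successors {s, t, u}; ◇¬p there: s:T, t:F, u:T. ✓
x: successors {s, u}; ◇¬p there: s:T, u:T. ✓
Satisfying worlds: {s, t, u, v, w, x}.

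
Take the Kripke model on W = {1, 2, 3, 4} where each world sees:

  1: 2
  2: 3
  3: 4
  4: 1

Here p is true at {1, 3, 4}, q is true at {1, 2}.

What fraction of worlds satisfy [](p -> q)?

1/2

1: successors {2}; p -> q there: 2:T. ✓
2: successors {3}; p -> q there: 3:F. ✗
3: successors {4}; p -> q there: 4:F. ✗
4: successors {1}; p -> q there: 1:T. ✓
That's 2 of 4 worlds, so 2/4 = 1/2.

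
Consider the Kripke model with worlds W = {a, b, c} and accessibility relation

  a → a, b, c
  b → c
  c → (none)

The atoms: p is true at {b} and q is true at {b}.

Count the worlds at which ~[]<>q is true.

2

a: []<>q is F. ✓
b: []<>q is F. ✓
c: []<>q is T. ✗
Satisfying worlds: {a, b}.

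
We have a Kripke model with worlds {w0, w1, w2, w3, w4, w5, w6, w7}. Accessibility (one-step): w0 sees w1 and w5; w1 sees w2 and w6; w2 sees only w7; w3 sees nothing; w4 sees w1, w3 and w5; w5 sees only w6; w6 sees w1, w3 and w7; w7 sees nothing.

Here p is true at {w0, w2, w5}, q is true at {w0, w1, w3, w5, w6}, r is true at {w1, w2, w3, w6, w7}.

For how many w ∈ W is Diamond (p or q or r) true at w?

w0: successors {w1, w5}; p or q or r there: w1:T, w5:T. ✓
w1: successors {w2, w6}; p or q or r there: w2:T, w6:T. ✓
w2: successors {w7}; p or q or r there: w7:T. ✓
w3: no successors, so Diamond (p or q or r) fails. ✗
w4: successors {w1, w3, w5}; p or q or r there: w1:T, w3:T, w5:T. ✓
w5: successors {w6}; p or q or r there: w6:T. ✓
w6: successors {w1, w3, w7}; p or q or r there: w1:T, w3:T, w7:T. ✓
w7: no successors, so Diamond (p or q or r) fails. ✗
Satisfying worlds: {w0, w1, w2, w4, w5, w6}.

6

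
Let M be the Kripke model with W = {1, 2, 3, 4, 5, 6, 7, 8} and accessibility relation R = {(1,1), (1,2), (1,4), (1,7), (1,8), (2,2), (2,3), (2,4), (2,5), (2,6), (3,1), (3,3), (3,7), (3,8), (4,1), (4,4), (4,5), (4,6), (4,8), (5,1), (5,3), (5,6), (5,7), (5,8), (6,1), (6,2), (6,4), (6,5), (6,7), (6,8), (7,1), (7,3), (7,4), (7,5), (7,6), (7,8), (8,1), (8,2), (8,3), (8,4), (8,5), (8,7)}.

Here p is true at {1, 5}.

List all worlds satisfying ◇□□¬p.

1: successors {1, 2, 4, 7, 8}; □□¬p there: 1:F, 2:F, 4:F, 7:F, 8:F. ✗
2: successors {2, 3, 4, 5, 6}; □□¬p there: 2:F, 3:F, 4:F, 5:F, 6:F. ✗
3: successors {1, 3, 7, 8}; □□¬p there: 1:F, 3:F, 7:F, 8:F. ✗
4: successors {1, 4, 5, 6, 8}; □□¬p there: 1:F, 4:F, 5:F, 6:F, 8:F. ✗
5: successors {1, 3, 6, 7, 8}; □□¬p there: 1:F, 3:F, 6:F, 7:F, 8:F. ✗
6: successors {1, 2, 4, 5, 7, 8}; □□¬p there: 1:F, 2:F, 4:F, 5:F, 7:F, 8:F. ✗
7: successors {1, 3, 4, 5, 6, 8}; □□¬p there: 1:F, 3:F, 4:F, 5:F, 6:F, 8:F. ✗
8: successors {1, 2, 3, 4, 5, 7}; □□¬p there: 1:F, 2:F, 3:F, 4:F, 5:F, 7:F. ✗

∅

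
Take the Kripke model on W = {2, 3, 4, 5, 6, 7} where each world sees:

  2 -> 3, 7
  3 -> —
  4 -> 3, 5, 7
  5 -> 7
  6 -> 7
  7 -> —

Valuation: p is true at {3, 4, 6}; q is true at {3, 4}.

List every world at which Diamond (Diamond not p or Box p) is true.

{2, 4, 5, 6}

2: successors {3, 7}; Diamond not p or Box p there: 3:T, 7:T. ✓
3: no successors, so Diamond (Diamond not p or Box p) fails. ✗
4: successors {3, 5, 7}; Diamond not p or Box p there: 3:T, 5:T, 7:T. ✓
5: successors {7}; Diamond not p or Box p there: 7:T. ✓
6: successors {7}; Diamond not p or Box p there: 7:T. ✓
7: no successors, so Diamond (Diamond not p or Box p) fails. ✗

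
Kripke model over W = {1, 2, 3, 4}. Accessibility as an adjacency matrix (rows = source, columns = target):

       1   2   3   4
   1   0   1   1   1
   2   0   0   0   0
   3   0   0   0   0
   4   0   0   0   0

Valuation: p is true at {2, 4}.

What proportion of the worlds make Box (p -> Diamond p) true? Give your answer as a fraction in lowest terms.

1: successors {2, 3, 4}; p -> Diamond p there: 2:F, 3:T, 4:F. ✗
2: no successors, so Box (p -> Diamond p) holds vacuously. ✓
3: no successors, so Box (p -> Diamond p) holds vacuously. ✓
4: no successors, so Box (p -> Diamond p) holds vacuously. ✓
That's 3 of 4 worlds, so 3/4.

3/4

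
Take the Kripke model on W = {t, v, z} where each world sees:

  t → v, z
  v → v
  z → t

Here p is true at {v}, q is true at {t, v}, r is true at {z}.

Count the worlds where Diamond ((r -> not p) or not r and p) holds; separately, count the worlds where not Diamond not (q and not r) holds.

3 and 2

For Diamond ((r -> not p) or not r and p):
t: successors {v, z}; (r -> not p) or not r and p there: v:T, z:T. ✓
v: successors {v}; (r -> not p) or not r and p there: v:T. ✓
z: successors {t}; (r -> not p) or not r and p there: t:T. ✓
— 3 worlds.
For not Diamond not (q and not r):
t: Diamond not (q and not r) is T. ✗
v: Diamond not (q and not r) is F. ✓
z: Diamond not (q and not r) is F. ✓
— 2 worlds.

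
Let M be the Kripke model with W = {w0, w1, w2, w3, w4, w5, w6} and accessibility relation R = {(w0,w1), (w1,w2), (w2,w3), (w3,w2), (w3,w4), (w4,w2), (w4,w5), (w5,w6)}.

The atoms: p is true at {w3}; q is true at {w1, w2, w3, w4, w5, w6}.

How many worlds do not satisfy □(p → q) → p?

w0: □(p → q) is T, p is F. ✗
w1: □(p → q) is T, p is F. ✗
w2: □(p → q) is T, p is F. ✗
w3: □(p → q) is T, p is T. ✓
w4: □(p → q) is T, p is F. ✗
w5: □(p → q) is T, p is F. ✗
w6: □(p → q) is T, p is F. ✗
Satisfying worlds: {w3}.
So □(p → q) → p fails at the other 6 worlds.

6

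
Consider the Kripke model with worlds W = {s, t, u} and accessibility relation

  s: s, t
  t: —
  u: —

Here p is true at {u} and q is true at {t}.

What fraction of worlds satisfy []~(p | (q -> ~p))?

2/3

s: successors {s, t}; ~(p | (q -> ~p)) there: s:F, t:F. ✗
t: no successors, so []~(p | (q -> ~p)) holds vacuously. ✓
u: no successors, so []~(p | (q -> ~p)) holds vacuously. ✓
That's 2 of 3 worlds, so 2/3.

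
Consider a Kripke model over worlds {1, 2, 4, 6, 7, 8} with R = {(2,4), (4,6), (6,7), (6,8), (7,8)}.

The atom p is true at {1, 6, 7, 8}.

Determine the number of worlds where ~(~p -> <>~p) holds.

1: ~p -> <>~p is T. ✗
2: ~p -> <>~p is T. ✗
4: ~p -> <>~p is F. ✓
6: ~p -> <>~p is T. ✗
7: ~p -> <>~p is T. ✗
8: ~p -> <>~p is T. ✗
Satisfying worlds: {4}.

1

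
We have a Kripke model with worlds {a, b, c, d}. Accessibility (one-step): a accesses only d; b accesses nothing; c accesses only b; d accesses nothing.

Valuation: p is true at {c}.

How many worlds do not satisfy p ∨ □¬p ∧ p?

3

a: p is F, □¬p ∧ p is F. ✗
b: p is F, □¬p ∧ p is F. ✗
c: p is T, □¬p ∧ p is T. ✓
d: p is F, □¬p ∧ p is F. ✗
Satisfying worlds: {c}.
So p ∨ □¬p ∧ p fails at the other 3 worlds.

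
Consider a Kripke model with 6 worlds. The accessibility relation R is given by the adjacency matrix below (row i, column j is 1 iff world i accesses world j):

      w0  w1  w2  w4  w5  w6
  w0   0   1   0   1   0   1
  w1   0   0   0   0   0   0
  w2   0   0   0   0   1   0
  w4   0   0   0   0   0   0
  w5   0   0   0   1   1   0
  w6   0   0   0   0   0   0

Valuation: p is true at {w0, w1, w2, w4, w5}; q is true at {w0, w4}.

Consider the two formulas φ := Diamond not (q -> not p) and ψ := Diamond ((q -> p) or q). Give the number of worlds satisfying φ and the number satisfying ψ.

2 and 3

For Diamond not (q -> not p):
w0: successors {w1, w4, w6}; not (q -> not p) there: w1:F, w4:T, w6:F. ✓
w1: no successors, so Diamond not (q -> not p) fails. ✗
w2: successors {w5}; not (q -> not p) there: w5:F. ✗
w4: no successors, so Diamond not (q -> not p) fails. ✗
w5: successors {w4, w5}; not (q -> not p) there: w4:T, w5:F. ✓
w6: no successors, so Diamond not (q -> not p) fails. ✗
— 2 worlds.
For Diamond ((q -> p) or q):
w0: successors {w1, w4, w6}; (q -> p) or q there: w1:T, w4:T, w6:T. ✓
w1: no successors, so Diamond ((q -> p) or q) fails. ✗
w2: successors {w5}; (q -> p) or q there: w5:T. ✓
w4: no successors, so Diamond ((q -> p) or q) fails. ✗
w5: successors {w4, w5}; (q -> p) or q there: w4:T, w5:T. ✓
w6: no successors, so Diamond ((q -> p) or q) fails. ✗
— 3 worlds.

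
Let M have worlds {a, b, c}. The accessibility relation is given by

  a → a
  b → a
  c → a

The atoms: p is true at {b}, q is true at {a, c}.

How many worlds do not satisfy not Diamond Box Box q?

a: Diamond Box Box q is T. ✗
b: Diamond Box Box q is T. ✗
c: Diamond Box Box q is T. ✗
Satisfying worlds: ∅.
So not Diamond Box Box q fails at the other 3 worlds.

3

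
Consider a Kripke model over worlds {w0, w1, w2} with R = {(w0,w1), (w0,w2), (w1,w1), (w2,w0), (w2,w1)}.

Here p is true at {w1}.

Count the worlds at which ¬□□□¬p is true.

w0: □□□¬p is F. ✓
w1: □□□¬p is F. ✓
w2: □□□¬p is F. ✓
Satisfying worlds: {w0, w1, w2}.

3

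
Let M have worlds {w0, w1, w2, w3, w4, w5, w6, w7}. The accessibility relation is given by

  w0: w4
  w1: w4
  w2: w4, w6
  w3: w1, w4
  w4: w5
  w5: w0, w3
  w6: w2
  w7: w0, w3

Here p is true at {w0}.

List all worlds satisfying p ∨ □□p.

{w0}

w0: p is T, □□p is F. ✓
w1: p is F, □□p is F. ✗
w2: p is F, □□p is F. ✗
w3: p is F, □□p is F. ✗
w4: p is F, □□p is F. ✗
w5: p is F, □□p is F. ✗
w6: p is F, □□p is F. ✗
w7: p is F, □□p is F. ✗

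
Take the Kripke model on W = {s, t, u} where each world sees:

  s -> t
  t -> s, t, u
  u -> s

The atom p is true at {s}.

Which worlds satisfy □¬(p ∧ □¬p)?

{s}

s: successors {t}; ¬(p ∧ □¬p) there: t:T. ✓
t: successors {s, t, u}; ¬(p ∧ □¬p) there: s:F, t:T, u:T. ✗
u: successors {s}; ¬(p ∧ □¬p) there: s:F. ✗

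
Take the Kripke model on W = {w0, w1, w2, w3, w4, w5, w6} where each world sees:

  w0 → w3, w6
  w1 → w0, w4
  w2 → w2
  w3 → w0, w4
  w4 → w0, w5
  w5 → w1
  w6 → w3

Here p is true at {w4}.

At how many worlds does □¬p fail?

2

w0: successors {w3, w6}; ¬p there: w3:T, w6:T. ✓
w1: successors {w0, w4}; ¬p there: w0:T, w4:F. ✗
w2: successors {w2}; ¬p there: w2:T. ✓
w3: successors {w0, w4}; ¬p there: w0:T, w4:F. ✗
w4: successors {w0, w5}; ¬p there: w0:T, w5:T. ✓
w5: successors {w1}; ¬p there: w1:T. ✓
w6: successors {w3}; ¬p there: w3:T. ✓
Satisfying worlds: {w0, w2, w4, w5, w6}.
So □¬p fails at the other 2 worlds.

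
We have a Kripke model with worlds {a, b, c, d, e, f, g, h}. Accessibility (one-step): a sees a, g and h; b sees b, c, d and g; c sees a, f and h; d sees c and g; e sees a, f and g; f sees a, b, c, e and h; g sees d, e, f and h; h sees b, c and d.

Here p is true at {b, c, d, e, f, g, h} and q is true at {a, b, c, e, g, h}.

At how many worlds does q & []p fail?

a: q is T, []p is F. ✗
b: q is T, []p is T. ✓
c: q is T, []p is F. ✗
d: q is F, []p is T. ✗
e: q is T, []p is F. ✗
f: q is F, []p is F. ✗
g: q is T, []p is T. ✓
h: q is T, []p is T. ✓
Satisfying worlds: {b, g, h}.
So q & []p fails at the other 5 worlds.

5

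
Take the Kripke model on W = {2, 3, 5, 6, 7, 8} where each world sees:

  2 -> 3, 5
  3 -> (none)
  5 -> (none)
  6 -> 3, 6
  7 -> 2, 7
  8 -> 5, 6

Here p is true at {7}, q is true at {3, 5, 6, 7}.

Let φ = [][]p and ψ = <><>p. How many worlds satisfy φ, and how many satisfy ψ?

For [][]p:
2: successors {3, 5}; []p there: 3:T, 5:T. ✓
3: no successors, so [][]p holds vacuously. ✓
5: no successors, so [][]p holds vacuously. ✓
6: successors {3, 6}; []p there: 3:T, 6:F. ✗
7: successors {2, 7}; []p there: 2:F, 7:F. ✗
8: successors {5, 6}; []p there: 5:T, 6:F. ✗
— 3 worlds.
For <><>p:
2: successors {3, 5}; <>p there: 3:F, 5:F. ✗
3: no successors, so <><>p fails. ✗
5: no successors, so <><>p fails. ✗
6: successors {3, 6}; <>p there: 3:F, 6:F. ✗
7: successors {2, 7}; <>p there: 2:F, 7:T. ✓
8: successors {5, 6}; <>p there: 5:F, 6:F. ✗
— 1 world.

3 and 1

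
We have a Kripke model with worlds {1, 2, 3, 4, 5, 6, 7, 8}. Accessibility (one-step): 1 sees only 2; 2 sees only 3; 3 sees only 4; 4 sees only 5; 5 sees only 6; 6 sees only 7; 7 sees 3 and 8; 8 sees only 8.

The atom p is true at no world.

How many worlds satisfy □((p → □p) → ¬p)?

8

1: successors {2}; (p → □p) → ¬p there: 2:T. ✓
2: successors {3}; (p → □p) → ¬p there: 3:T. ✓
3: successors {4}; (p → □p) → ¬p there: 4:T. ✓
4: successors {5}; (p → □p) → ¬p there: 5:T. ✓
5: successors {6}; (p → □p) → ¬p there: 6:T. ✓
6: successors {7}; (p → □p) → ¬p there: 7:T. ✓
7: successors {3, 8}; (p → □p) → ¬p there: 3:T, 8:T. ✓
8: successors {8}; (p → □p) → ¬p there: 8:T. ✓
Satisfying worlds: {1, 2, 3, 4, 5, 6, 7, 8}.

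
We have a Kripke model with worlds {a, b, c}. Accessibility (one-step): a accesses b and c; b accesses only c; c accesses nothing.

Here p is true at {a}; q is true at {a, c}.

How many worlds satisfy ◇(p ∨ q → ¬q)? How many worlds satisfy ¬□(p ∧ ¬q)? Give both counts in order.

For ◇(p ∨ q → ¬q):
a: successors {b, c}; p ∨ q → ¬q there: b:T, c:F. ✓
b: successors {c}; p ∨ q → ¬q there: c:F. ✗
c: no successors, so ◇(p ∨ q → ¬q) fails. ✗
— 1 world.
For ¬□(p ∧ ¬q):
a: □(p ∧ ¬q) is F. ✓
b: □(p ∧ ¬q) is F. ✓
c: □(p ∧ ¬q) is T. ✗
— 2 worlds.

1 and 2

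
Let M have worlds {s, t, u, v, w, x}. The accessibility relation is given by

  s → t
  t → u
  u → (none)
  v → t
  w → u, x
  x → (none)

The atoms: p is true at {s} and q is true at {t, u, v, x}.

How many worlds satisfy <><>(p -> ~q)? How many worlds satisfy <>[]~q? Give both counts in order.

For <><>(p -> ~q):
s: successors {t}; <>(p -> ~q) there: t:T. ✓
t: successors {u}; <>(p -> ~q) there: u:F. ✗
u: no successors, so <><>(p -> ~q) fails. ✗
v: successors {t}; <>(p -> ~q) there: t:T. ✓
w: successors {u, x}; <>(p -> ~q) there: u:F, x:F. ✗
x: no successors, so <><>(p -> ~q) fails. ✗
— 2 worlds.
For <>[]~q:
s: successors {t}; []~q there: t:F. ✗
t: successors {u}; []~q there: u:T. ✓
u: no successors, so <>[]~q fails. ✗
v: successors {t}; []~q there: t:F. ✗
w: successors {u, x}; []~q there: u:T, x:T. ✓
x: no successors, so <>[]~q fails. ✗
— 2 worlds.

2 and 2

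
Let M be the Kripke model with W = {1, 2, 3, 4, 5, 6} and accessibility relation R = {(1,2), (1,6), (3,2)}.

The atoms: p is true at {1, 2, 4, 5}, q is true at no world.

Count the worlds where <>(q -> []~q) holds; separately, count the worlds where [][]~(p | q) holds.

For <>(q -> []~q):
1: successors {2, 6}; q -> []~q there: 2:T, 6:T. ✓
2: no successors, so <>(q -> []~q) fails. ✗
3: successors {2}; q -> []~q there: 2:T. ✓
4: no successors, so <>(q -> []~q) fails. ✗
5: no successors, so <>(q -> []~q) fails. ✗
6: no successors, so <>(q -> []~q) fails. ✗
— 2 worlds.
For [][]~(p | q):
1: successors {2, 6}; []~(p | q) there: 2:T, 6:T. ✓
2: no successors, so [][]~(p | q) holds vacuously. ✓
3: successors {2}; []~(p | q) there: 2:T. ✓
4: no successors, so [][]~(p | q) holds vacuously. ✓
5: no successors, so [][]~(p | q) holds vacuously. ✓
6: no successors, so [][]~(p | q) holds vacuously. ✓
— 6 worlds.

2 and 6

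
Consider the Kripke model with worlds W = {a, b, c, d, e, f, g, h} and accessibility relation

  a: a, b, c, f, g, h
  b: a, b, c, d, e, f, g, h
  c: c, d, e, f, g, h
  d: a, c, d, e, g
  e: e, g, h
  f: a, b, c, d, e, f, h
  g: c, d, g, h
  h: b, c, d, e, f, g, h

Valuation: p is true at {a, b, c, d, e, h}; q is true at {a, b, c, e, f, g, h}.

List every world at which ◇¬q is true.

a: successors {a, b, c, f, g, h}; ¬q there: a:F, b:F, c:F, f:F, g:F, h:F. ✗
b: successors {a, b, c, d, e, f, g, h}; ¬q there: a:F, b:F, c:F, d:T, e:F, f:F, g:F, h:F. ✓
c: successors {c, d, e, f, g, h}; ¬q there: c:F, d:T, e:F, f:F, g:F, h:F. ✓
d: successors {a, c, d, e, g}; ¬q there: a:F, c:F, d:T, e:F, g:F. ✓
e: successors {e, g, h}; ¬q there: e:F, g:F, h:F. ✗
f: successors {a, b, c, d, e, f, h}; ¬q there: a:F, b:F, c:F, d:T, e:F, f:F, h:F. ✓
g: successors {c, d, g, h}; ¬q there: c:F, d:T, g:F, h:F. ✓
h: successors {b, c, d, e, f, g, h}; ¬q there: b:F, c:F, d:T, e:F, f:F, g:F, h:F. ✓

{b, c, d, f, g, h}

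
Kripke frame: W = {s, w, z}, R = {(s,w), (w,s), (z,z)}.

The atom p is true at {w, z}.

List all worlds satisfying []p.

s: successors {w}; p there: w:T. ✓
w: successors {s}; p there: s:F. ✗
z: successors {z}; p there: z:T. ✓

{s, z}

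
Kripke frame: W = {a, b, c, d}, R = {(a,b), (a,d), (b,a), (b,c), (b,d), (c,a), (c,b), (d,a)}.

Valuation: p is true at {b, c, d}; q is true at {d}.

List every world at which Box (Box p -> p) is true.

a: successors {b, d}; Box p -> p there: b:T, d:T. ✓
b: successors {a, c, d}; Box p -> p there: a:F, c:T, d:T. ✗
c: successors {a, b}; Box p -> p there: a:F, b:T. ✗
d: successors {a}; Box p -> p there: a:F. ✗

{a}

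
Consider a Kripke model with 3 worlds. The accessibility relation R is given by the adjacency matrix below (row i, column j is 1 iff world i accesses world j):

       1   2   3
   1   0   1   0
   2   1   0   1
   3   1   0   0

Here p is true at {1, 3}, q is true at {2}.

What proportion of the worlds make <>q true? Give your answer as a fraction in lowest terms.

1/3

1: successors {2}; q there: 2:T. ✓
2: successors {1, 3}; q there: 1:F, 3:F. ✗
3: successors {1}; q there: 1:F. ✗
That's 1 of 3 worlds, so 1/3.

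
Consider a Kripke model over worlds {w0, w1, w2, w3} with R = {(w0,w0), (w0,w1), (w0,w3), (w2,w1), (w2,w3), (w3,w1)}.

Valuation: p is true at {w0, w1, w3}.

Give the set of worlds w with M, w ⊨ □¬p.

w0: successors {w0, w1, w3}; ¬p there: w0:F, w1:F, w3:F. ✗
w1: no successors, so □¬p holds vacuously. ✓
w2: successors {w1, w3}; ¬p there: w1:F, w3:F. ✗
w3: successors {w1}; ¬p there: w1:F. ✗

{w1}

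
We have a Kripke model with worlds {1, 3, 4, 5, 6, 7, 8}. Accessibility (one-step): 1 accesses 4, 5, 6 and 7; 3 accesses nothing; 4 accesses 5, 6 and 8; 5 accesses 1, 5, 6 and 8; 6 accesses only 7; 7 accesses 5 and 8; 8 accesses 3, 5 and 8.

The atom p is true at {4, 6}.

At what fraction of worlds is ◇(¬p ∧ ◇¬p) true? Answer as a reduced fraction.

1: successors {4, 5, 6, 7}; ¬p ∧ ◇¬p there: 4:F, 5:T, 6:F, 7:T. ✓
3: no successors, so ◇(¬p ∧ ◇¬p) fails. ✗
4: successors {5, 6, 8}; ¬p ∧ ◇¬p there: 5:T, 6:F, 8:T. ✓
5: successors {1, 5, 6, 8}; ¬p ∧ ◇¬p there: 1:T, 5:T, 6:F, 8:T. ✓
6: successors {7}; ¬p ∧ ◇¬p there: 7:T. ✓
7: successors {5, 8}; ¬p ∧ ◇¬p there: 5:T, 8:T. ✓
8: successors {3, 5, 8}; ¬p ∧ ◇¬p there: 3:F, 5:T, 8:T. ✓
That's 6 of 7 worlds, so 6/7.

6/7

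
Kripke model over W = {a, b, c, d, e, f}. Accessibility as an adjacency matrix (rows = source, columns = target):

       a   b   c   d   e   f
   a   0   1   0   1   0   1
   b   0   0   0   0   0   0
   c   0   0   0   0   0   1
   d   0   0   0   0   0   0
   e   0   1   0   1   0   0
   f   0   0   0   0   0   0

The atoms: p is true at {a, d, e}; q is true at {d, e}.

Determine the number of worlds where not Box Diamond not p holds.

3

a: Box Diamond not p is F. ✓
b: Box Diamond not p is T. ✗
c: Box Diamond not p is F. ✓
d: Box Diamond not p is T. ✗
e: Box Diamond not p is F. ✓
f: Box Diamond not p is T. ✗
Satisfying worlds: {a, c, e}.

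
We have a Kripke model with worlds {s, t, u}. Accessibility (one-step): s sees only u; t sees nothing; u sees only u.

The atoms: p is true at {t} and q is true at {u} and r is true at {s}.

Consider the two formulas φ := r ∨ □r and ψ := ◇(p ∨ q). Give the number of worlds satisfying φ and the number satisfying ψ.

For r ∨ □r:
s: r is T, □r is F. ✓
t: r is F, □r is T. ✓
u: r is F, □r is F. ✗
— 2 worlds.
For ◇(p ∨ q):
s: successors {u}; p ∨ q there: u:T. ✓
t: no successors, so ◇(p ∨ q) fails. ✗
u: successors {u}; p ∨ q there: u:T. ✓
— 2 worlds.

2 and 2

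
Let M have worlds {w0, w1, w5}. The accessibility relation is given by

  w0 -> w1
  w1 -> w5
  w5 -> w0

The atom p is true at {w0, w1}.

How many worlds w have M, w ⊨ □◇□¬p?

1

w0: successors {w1}; ◇□¬p there: w1:F. ✗
w1: successors {w5}; ◇□¬p there: w5:F. ✗
w5: successors {w0}; ◇□¬p there: w0:T. ✓
Satisfying worlds: {w5}.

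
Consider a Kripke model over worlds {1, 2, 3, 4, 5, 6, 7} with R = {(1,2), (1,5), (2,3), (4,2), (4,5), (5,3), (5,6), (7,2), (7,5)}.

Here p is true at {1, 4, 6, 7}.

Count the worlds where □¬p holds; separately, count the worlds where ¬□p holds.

For □¬p:
1: successors {2, 5}; ¬p there: 2:T, 5:T. ✓
2: successors {3}; ¬p there: 3:T. ✓
3: no successors, so □¬p holds vacuously. ✓
4: successors {2, 5}; ¬p there: 2:T, 5:T. ✓
5: successors {3, 6}; ¬p there: 3:T, 6:F. ✗
6: no successors, so □¬p holds vacuously. ✓
7: successors {2, 5}; ¬p there: 2:T, 5:T. ✓
— 6 worlds.
For ¬□p:
1: □p is F. ✓
2: □p is F. ✓
3: □p is T. ✗
4: □p is F. ✓
5: □p is F. ✓
6: □p is T. ✗
7: □p is F. ✓
— 5 worlds.

6 and 5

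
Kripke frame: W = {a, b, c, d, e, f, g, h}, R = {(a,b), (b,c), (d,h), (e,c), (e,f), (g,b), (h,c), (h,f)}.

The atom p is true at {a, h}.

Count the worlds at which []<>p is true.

2

a: successors {b}; <>p there: b:F. ✗
b: successors {c}; <>p there: c:F. ✗
c: no successors, so []<>p holds vacuously. ✓
d: successors {h}; <>p there: h:F. ✗
e: successors {c, f}; <>p there: c:F, f:F. ✗
f: no successors, so []<>p holds vacuously. ✓
g: successors {b}; <>p there: b:F. ✗
h: successors {c, f}; <>p there: c:F, f:F. ✗
Satisfying worlds: {c, f}.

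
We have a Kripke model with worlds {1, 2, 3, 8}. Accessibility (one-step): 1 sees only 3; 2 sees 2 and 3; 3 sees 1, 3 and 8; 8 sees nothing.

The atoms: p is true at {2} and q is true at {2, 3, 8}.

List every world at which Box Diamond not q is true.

1: successors {3}; Diamond not q there: 3:T. ✓
2: successors {2, 3}; Diamond not q there: 2:F, 3:T. ✗
3: successors {1, 3, 8}; Diamond not q there: 1:F, 3:T, 8:F. ✗
8: no successors, so Box Diamond not q holds vacuously. ✓

{1, 8}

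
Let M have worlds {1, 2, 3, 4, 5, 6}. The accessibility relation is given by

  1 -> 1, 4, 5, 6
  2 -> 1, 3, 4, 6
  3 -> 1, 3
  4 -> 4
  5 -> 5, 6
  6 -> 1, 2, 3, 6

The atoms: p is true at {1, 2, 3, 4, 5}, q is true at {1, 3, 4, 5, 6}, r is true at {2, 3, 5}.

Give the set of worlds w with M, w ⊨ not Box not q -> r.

{2, 3, 5}

1: not Box not q is T, r is F. ✗
2: not Box not q is T, r is T. ✓
3: not Box not q is T, r is T. ✓
4: not Box not q is T, r is F. ✗
5: not Box not q is T, r is T. ✓
6: not Box not q is T, r is F. ✗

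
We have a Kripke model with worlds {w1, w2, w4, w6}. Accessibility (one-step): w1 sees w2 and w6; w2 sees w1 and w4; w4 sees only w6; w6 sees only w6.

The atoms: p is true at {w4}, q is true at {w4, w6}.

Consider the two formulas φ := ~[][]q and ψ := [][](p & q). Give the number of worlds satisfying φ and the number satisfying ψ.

For ~[][]q:
w1: [][]q is F. ✓
w2: [][]q is F. ✓
w4: [][]q is T. ✗
w6: [][]q is T. ✗
— 2 worlds.
For [][](p & q):
w1: successors {w2, w6}; [](p & q) there: w2:F, w6:F. ✗
w2: successors {w1, w4}; [](p & q) there: w1:F, w4:F. ✗
w4: successors {w6}; [](p & q) there: w6:F. ✗
w6: successors {w6}; [](p & q) there: w6:F. ✗
— 0 worlds.

2 and 0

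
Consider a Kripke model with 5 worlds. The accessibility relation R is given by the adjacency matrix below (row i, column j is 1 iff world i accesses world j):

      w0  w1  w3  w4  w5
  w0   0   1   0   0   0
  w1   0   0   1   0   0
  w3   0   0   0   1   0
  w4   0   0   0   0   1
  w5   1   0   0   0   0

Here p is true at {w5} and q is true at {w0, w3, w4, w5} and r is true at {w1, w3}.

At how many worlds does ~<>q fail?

4

w0: <>q is F. ✓
w1: <>q is T. ✗
w3: <>q is T. ✗
w4: <>q is T. ✗
w5: <>q is T. ✗
Satisfying worlds: {w0}.
So ~<>q fails at the other 4 worlds.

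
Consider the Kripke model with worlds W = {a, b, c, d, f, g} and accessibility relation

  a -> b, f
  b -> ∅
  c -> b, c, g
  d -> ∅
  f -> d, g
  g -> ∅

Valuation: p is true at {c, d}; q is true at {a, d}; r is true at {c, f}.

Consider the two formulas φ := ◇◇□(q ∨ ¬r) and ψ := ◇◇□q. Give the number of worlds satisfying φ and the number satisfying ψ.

For ◇◇□(q ∨ ¬r):
a: successors {b, f}; ◇□(q ∨ ¬r) there: b:F, f:T. ✓
b: no successors, so ◇◇□(q ∨ ¬r) fails. ✗
c: successors {b, c, g}; ◇□(q ∨ ¬r) there: b:F, c:T, g:F. ✓
d: no successors, so ◇◇□(q ∨ ¬r) fails. ✗
f: successors {d, g}; ◇□(q ∨ ¬r) there: d:F, g:F. ✗
g: no successors, so ◇◇□(q ∨ ¬r) fails. ✗
— 2 worlds.
For ◇◇□q:
a: successors {b, f}; ◇□q there: b:F, f:T. ✓
b: no successors, so ◇◇□q fails. ✗
c: successors {b, c, g}; ◇□q there: b:F, c:T, g:F. ✓
d: no successors, so ◇◇□q fails. ✗
f: successors {d, g}; ◇□q there: d:F, g:F. ✗
g: no successors, so ◇◇□q fails. ✗
— 2 worlds.

2 and 2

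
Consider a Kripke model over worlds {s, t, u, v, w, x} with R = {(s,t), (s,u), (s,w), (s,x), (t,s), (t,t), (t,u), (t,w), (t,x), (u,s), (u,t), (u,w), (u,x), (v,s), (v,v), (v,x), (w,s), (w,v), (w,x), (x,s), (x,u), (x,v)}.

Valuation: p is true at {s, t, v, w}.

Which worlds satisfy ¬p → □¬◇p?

s: ¬p is F, □¬◇p is F. ✓
t: ¬p is F, □¬◇p is F. ✓
u: ¬p is T, □¬◇p is F. ✗
v: ¬p is F, □¬◇p is F. ✓
w: ¬p is F, □¬◇p is F. ✓
x: ¬p is T, □¬◇p is F. ✗

{s, t, v, w}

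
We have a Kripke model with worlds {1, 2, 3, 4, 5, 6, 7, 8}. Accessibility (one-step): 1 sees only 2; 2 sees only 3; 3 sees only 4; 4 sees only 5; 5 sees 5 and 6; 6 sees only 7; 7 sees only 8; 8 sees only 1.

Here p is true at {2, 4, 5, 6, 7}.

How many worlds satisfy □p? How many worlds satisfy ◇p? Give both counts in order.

For □p:
1: successors {2}; p there: 2:T. ✓
2: successors {3}; p there: 3:F. ✗
3: successors {4}; p there: 4:T. ✓
4: successors {5}; p there: 5:T. ✓
5: successors {5, 6}; p there: 5:T, 6:T. ✓
6: successors {7}; p there: 7:T. ✓
7: successors {8}; p there: 8:F. ✗
8: successors {1}; p there: 1:F. ✗
— 5 worlds.
For ◇p:
1: successors {2}; p there: 2:T. ✓
2: successors {3}; p there: 3:F. ✗
3: successors {4}; p there: 4:T. ✓
4: successors {5}; p there: 5:T. ✓
5: successors {5, 6}; p there: 5:T, 6:T. ✓
6: successors {7}; p there: 7:T. ✓
7: successors {8}; p there: 8:F. ✗
8: successors {1}; p there: 1:F. ✗
— 5 worlds.

5 and 5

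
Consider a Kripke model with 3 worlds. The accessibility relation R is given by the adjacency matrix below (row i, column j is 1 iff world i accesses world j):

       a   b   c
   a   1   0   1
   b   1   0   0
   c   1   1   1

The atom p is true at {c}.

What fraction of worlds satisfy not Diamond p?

a: Diamond p is T. ✗
b: Diamond p is F. ✓
c: Diamond p is T. ✗
That's 1 of 3 worlds, so 1/3.

1/3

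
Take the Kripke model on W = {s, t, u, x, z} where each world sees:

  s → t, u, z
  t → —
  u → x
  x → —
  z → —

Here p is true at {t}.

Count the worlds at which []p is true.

s: successors {t, u, z}; p there: t:T, u:F, z:F. ✗
t: no successors, so []p holds vacuously. ✓
u: successors {x}; p there: x:F. ✗
x: no successors, so []p holds vacuously. ✓
z: no successors, so []p holds vacuously. ✓
Satisfying worlds: {t, x, z}.

3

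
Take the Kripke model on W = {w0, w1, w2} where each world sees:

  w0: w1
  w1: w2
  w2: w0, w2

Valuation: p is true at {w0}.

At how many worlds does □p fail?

3

w0: successors {w1}; p there: w1:F. ✗
w1: successors {w2}; p there: w2:F. ✗
w2: successors {w0, w2}; p there: w0:T, w2:F. ✗
Satisfying worlds: ∅.
So □p fails at the other 3 worlds.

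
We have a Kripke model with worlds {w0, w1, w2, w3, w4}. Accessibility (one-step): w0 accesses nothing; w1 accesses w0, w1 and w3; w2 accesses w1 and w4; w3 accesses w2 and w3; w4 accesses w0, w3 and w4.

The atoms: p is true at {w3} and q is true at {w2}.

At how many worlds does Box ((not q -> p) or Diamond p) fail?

2

w0: no successors, so Box ((not q -> p) or Diamond p) holds vacuously. ✓
w1: successors {w0, w1, w3}; (not q -> p) or Diamond p there: w0:F, w1:T, w3:T. ✗
w2: successors {w1, w4}; (not q -> p) or Diamond p there: w1:T, w4:T. ✓
w3: successors {w2, w3}; (not q -> p) or Diamond p there: w2:T, w3:T. ✓
w4: successors {w0, w3, w4}; (not q -> p) or Diamond p there: w0:F, w3:T, w4:T. ✗
Satisfying worlds: {w0, w2, w3}.
So Box ((not q -> p) or Diamond p) fails at the other 2 worlds.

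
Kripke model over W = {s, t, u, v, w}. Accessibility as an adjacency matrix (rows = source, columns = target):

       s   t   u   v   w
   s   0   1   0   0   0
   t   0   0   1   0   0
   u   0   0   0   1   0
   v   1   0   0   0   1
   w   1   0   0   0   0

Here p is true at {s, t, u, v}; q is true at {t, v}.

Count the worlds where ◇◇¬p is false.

s: successors {t}; ◇¬p there: t:F. ✗
t: successors {u}; ◇¬p there: u:F. ✗
u: successors {v}; ◇¬p there: v:T. ✓
v: successors {s, w}; ◇¬p there: s:F, w:F. ✗
w: successors {s}; ◇¬p there: s:F. ✗
Satisfying worlds: {u}.
So ◇◇¬p fails at the other 4 worlds.

4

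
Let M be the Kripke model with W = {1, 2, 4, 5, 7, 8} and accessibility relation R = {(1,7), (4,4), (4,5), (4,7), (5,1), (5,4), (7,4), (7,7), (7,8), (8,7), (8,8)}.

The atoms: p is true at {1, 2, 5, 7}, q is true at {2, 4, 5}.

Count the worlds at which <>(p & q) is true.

1: successors {7}; p & q there: 7:F. ✗
2: no successors, so <>(p & q) fails. ✗
4: successors {4, 5, 7}; p & q there: 4:F, 5:T, 7:F. ✓
5: successors {1, 4}; p & q there: 1:F, 4:F. ✗
7: successors {4, 7, 8}; p & q there: 4:F, 7:F, 8:F. ✗
8: successors {7, 8}; p & q there: 7:F, 8:F. ✗
Satisfying worlds: {4}.

1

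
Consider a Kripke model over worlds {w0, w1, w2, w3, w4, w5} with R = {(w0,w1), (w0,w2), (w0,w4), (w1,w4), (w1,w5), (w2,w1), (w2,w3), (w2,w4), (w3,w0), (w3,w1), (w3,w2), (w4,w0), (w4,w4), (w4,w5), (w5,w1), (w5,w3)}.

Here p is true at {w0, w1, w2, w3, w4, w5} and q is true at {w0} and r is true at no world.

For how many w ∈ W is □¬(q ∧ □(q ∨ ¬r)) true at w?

4

w0: successors {w1, w2, w4}; ¬(q ∧ □(q ∨ ¬r)) there: w1:T, w2:T, w4:T. ✓
w1: successors {w4, w5}; ¬(q ∧ □(q ∨ ¬r)) there: w4:T, w5:T. ✓
w2: successors {w1, w3, w4}; ¬(q ∧ □(q ∨ ¬r)) there: w1:T, w3:T, w4:T. ✓
w3: successors {w0, w1, w2}; ¬(q ∧ □(q ∨ ¬r)) there: w0:F, w1:T, w2:T. ✗
w4: successors {w0, w4, w5}; ¬(q ∧ □(q ∨ ¬r)) there: w0:F, w4:T, w5:T. ✗
w5: successors {w1, w3}; ¬(q ∧ □(q ∨ ¬r)) there: w1:T, w3:T. ✓
Satisfying worlds: {w0, w1, w2, w5}.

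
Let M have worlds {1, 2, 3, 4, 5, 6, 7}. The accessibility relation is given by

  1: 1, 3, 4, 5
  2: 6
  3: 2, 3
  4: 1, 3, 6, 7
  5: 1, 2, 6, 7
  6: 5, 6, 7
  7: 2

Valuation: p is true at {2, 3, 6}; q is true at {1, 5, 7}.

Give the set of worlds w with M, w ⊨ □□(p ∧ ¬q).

1: successors {1, 3, 4, 5}; □(p ∧ ¬q) there: 1:F, 3:T, 4:F, 5:F. ✗
2: successors {6}; □(p ∧ ¬q) there: 6:F. ✗
3: successors {2, 3}; □(p ∧ ¬q) there: 2:T, 3:T. ✓
4: successors {1, 3, 6, 7}; □(p ∧ ¬q) there: 1:F, 3:T, 6:F, 7:T. ✗
5: successors {1, 2, 6, 7}; □(p ∧ ¬q) there: 1:F, 2:T, 6:F, 7:T. ✗
6: successors {5, 6, 7}; □(p ∧ ¬q) there: 5:F, 6:F, 7:T. ✗
7: successors {2}; □(p ∧ ¬q) there: 2:T. ✓

{3, 7}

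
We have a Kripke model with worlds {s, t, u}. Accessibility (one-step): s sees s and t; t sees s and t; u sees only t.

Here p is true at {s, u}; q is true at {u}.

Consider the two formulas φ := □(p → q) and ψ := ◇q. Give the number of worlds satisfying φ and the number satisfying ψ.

For □(p → q):
s: successors {s, t}; p → q there: s:F, t:T. ✗
t: successors {s, t}; p → q there: s:F, t:T. ✗
u: successors {t}; p → q there: t:T. ✓
— 1 world.
For ◇q:
s: successors {s, t}; q there: s:F, t:F. ✗
t: successors {s, t}; q there: s:F, t:F. ✗
u: successors {t}; q there: t:F. ✗
— 0 worlds.

1 and 0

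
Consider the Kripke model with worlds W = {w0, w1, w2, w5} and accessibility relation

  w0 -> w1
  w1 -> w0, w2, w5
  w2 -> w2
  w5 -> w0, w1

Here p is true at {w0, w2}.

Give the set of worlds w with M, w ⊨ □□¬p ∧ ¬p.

w0: □□¬p is F, ¬p is F. ✗
w1: □□¬p is F, ¬p is T. ✗
w2: □□¬p is F, ¬p is F. ✗
w5: □□¬p is F, ¬p is T. ✗

∅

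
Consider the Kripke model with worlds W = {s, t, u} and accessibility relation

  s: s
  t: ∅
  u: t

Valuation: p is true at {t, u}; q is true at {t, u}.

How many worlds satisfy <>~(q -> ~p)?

1

s: successors {s}; ~(q -> ~p) there: s:F. ✗
t: no successors, so <>~(q -> ~p) fails. ✗
u: successors {t}; ~(q -> ~p) there: t:T. ✓
Satisfying worlds: {u}.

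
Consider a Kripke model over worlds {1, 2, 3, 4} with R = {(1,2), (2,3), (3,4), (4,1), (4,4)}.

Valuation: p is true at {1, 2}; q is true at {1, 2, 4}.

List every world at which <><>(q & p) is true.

1: successors {2}; <>(q & p) there: 2:F. ✗
2: successors {3}; <>(q & p) there: 3:F. ✗
3: successors {4}; <>(q & p) there: 4:T. ✓
4: successors {1, 4}; <>(q & p) there: 1:T, 4:T. ✓

{3, 4}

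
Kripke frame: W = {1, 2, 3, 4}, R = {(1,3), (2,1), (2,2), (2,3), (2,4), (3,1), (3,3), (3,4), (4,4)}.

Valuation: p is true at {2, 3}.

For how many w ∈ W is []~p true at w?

1: successors {3}; ~p there: 3:F. ✗
2: successors {1, 2, 3, 4}; ~p there: 1:T, 2:F, 3:F, 4:T. ✗
3: successors {1, 3, 4}; ~p there: 1:T, 3:F, 4:T. ✗
4: successors {4}; ~p there: 4:T. ✓
Satisfying worlds: {4}.

1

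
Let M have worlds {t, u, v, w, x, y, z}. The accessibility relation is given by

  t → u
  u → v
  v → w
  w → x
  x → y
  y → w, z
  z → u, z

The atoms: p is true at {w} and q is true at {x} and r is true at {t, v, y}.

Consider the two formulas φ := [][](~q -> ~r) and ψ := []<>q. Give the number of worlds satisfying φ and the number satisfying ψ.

4 and 1

For [][](~q -> ~r):
t: successors {u}; [](~q -> ~r) there: u:F. ✗
u: successors {v}; [](~q -> ~r) there: v:T. ✓
v: successors {w}; [](~q -> ~r) there: w:T. ✓
w: successors {x}; [](~q -> ~r) there: x:F. ✗
x: successors {y}; [](~q -> ~r) there: y:T. ✓
y: successors {w, z}; [](~q -> ~r) there: w:T, z:T. ✓
z: successors {u, z}; [](~q -> ~r) there: u:F, z:T. ✗
— 4 worlds.
For []<>q:
t: successors {u}; <>q there: u:F. ✗
u: successors {v}; <>q there: v:F. ✗
v: successors {w}; <>q there: w:T. ✓
w: successors {x}; <>q there: x:F. ✗
x: successors {y}; <>q there: y:F. ✗
y: successors {w, z}; <>q there: w:T, z:F. ✗
z: successors {u, z}; <>q there: u:F, z:F. ✗
— 1 world.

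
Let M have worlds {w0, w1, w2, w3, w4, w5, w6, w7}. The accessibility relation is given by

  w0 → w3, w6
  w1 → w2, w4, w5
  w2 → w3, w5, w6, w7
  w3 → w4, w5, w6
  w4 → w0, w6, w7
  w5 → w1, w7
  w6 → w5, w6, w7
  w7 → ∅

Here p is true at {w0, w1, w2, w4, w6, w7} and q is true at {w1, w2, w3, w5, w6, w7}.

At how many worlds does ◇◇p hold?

7

w0: successors {w3, w6}; ◇p there: w3:T, w6:T. ✓
w1: successors {w2, w4, w5}; ◇p there: w2:T, w4:T, w5:T. ✓
w2: successors {w3, w5, w6, w7}; ◇p there: w3:T, w5:T, w6:T, w7:F. ✓
w3: successors {w4, w5, w6}; ◇p there: w4:T, w5:T, w6:T. ✓
w4: successors {w0, w6, w7}; ◇p there: w0:T, w6:T, w7:F. ✓
w5: successors {w1, w7}; ◇p there: w1:T, w7:F. ✓
w6: successors {w5, w6, w7}; ◇p there: w5:T, w6:T, w7:F. ✓
w7: no successors, so ◇◇p fails. ✗
Satisfying worlds: {w0, w1, w2, w3, w4, w5, w6}.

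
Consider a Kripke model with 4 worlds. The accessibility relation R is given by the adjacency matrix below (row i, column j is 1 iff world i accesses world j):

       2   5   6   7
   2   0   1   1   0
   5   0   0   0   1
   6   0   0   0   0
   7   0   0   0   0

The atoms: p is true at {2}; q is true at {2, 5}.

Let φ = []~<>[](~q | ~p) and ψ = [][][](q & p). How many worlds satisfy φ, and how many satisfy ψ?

3 and 4

For []~<>[](~q | ~p):
2: successors {5, 6}; ~<>[](~q | ~p) there: 5:F, 6:T. ✗
5: successors {7}; ~<>[](~q | ~p) there: 7:T. ✓
6: no successors, so []~<>[](~q | ~p) holds vacuously. ✓
7: no successors, so []~<>[](~q | ~p) holds vacuously. ✓
— 3 worlds.
For [][][](q & p):
2: successors {5, 6}; [][](q & p) there: 5:T, 6:T. ✓
5: successors {7}; [][](q & p) there: 7:T. ✓
6: no successors, so [][][](q & p) holds vacuously. ✓
7: no successors, so [][][](q & p) holds vacuously. ✓
— 4 worlds.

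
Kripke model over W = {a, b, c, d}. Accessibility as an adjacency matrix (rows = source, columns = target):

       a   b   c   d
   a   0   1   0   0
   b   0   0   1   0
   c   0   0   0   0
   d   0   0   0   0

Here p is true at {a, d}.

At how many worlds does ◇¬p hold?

2

a: successors {b}; ¬p there: b:T. ✓
b: successors {c}; ¬p there: c:T. ✓
c: no successors, so ◇¬p fails. ✗
d: no successors, so ◇¬p fails. ✗
Satisfying worlds: {a, b}.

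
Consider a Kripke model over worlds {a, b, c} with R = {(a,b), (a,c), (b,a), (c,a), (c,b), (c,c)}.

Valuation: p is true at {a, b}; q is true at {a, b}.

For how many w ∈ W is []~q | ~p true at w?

a: []~q is F, ~p is F. ✗
b: []~q is F, ~p is F. ✗
c: []~q is F, ~p is T. ✓
Satisfying worlds: {c}.

1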